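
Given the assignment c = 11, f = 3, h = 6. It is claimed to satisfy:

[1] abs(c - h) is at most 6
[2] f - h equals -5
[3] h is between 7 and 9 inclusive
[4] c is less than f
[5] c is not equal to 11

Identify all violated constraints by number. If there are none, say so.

[1] abs(11 - 6) = 5; 5 ≤ 6 — holds.
[2] f - h = 3 - 6 = -3, not -5 — fails.
[3] h = 6 is outside [7, 9] — fails.
[4] c = 11, f = 3; 11 ≥ 3 (want <) — fails.
[5] c = 11, but 11 is required to differ — fails.

Constraints 2, 3, 4, and 5 do not hold.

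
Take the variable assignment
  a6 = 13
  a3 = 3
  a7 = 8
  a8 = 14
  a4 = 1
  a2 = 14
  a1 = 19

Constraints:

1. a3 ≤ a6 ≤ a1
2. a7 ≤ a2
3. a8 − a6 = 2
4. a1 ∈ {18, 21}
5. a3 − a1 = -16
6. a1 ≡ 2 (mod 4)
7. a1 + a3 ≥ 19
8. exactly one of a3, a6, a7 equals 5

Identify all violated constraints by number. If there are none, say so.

1. values 3 ≤ 13 ≤ 19  true
2. a7 = 8, a2 = 14; 8 ≤ 14  true
3. a8 − a6 = 14 − 13 = 1, not 2  false
4. a1 = 19 is not in {18, 21}  false
5. a3 − a1 = 3 − 19 = -16  true
6. 19 mod 4 = 3, not 2  false
7. a1 + a3 = 19 + 3 = 22; 22 ≥ 19  true
8. a3=3, a6=13, a7=8; 0 of them equal 5, not exactly one  false

Violated: 3, 4, 6, and 8.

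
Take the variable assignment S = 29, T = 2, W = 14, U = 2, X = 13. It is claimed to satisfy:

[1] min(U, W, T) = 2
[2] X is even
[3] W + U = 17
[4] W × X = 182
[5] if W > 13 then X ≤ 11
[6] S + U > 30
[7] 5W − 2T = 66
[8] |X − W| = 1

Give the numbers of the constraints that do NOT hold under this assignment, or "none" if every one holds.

[1] min(2, 14, 2) = 2  ✓
[2] X = 13 is odd  ✗
[3] W + U = 14 + 2 = 16, not 17  ✗
[4] W × X = 14 × 13 = 182  ✓
[5] W = 14 > 13, so we need X ≤ 11; but X = 13 > 11  ✗
[6] S + U = 29 + 2 = 31; 31 > 30  ✓
[7] 5W − 2T = 5(14) − 2(2) = 66  ✓
[8] |13 − 14| = 1  ✓

No — constraints 2, 3, and 5 are not satisfied.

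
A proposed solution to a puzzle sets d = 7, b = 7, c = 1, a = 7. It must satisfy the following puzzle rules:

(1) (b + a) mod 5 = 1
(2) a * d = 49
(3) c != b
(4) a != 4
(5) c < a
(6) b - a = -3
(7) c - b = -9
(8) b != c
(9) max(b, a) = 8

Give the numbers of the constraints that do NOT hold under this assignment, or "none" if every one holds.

Constraints 1, 6, 7, and 9 do not hold.

(1) b + a = 14; 14 mod 5 = 4, not 1  false
(2) a * d = 7 * 7 = 49  true
(3) c = 1, b = 7; distinct  true
(4) a = 7, and 7 ≠ 4  true
(5) c = 1, a = 7; 1 < 7  true
(6) b - a = 7 - 7 = 0, not -3  false
(7) c - b = 1 - 7 = -6, not -9  false
(8) b = 7, c = 1; distinct  true
(9) max(7, 7) = 7, not 8  false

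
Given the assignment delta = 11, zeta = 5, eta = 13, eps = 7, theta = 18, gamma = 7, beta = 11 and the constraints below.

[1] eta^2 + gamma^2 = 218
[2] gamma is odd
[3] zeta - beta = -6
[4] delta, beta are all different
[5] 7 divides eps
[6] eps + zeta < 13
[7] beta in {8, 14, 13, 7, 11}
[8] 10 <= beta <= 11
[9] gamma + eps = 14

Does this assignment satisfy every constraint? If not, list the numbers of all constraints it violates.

No — constraint 4 is not satisfied.

[1] eta^2 + gamma^2 = 13^2 + 7^2 = 169 + 49 = 218 — satisfied.
[2] gamma = 7 is odd — satisfied.
[3] zeta - beta = 5 - 11 = -6 — satisfied.
[4] delta = beta = 11, not all different — violated.
[5] 7 / 7 = 1, so 7 divides 7 — satisfied.
[6] eps + zeta = 7 + 5 = 12; 12 < 13 — satisfied.
[7] beta = 11 is in {8, 14, 13, 7, 11} — satisfied.
[8] beta = 11 lies in [10, 11] — satisfied.
[9] gamma + eps = 7 + 7 = 14 — satisfied.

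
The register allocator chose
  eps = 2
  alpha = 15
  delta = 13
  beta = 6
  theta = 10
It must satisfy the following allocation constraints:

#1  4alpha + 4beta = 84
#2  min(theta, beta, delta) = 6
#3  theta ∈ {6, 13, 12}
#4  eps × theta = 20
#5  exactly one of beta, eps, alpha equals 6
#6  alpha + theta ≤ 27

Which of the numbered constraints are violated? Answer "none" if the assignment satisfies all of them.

The assignment fails constraint 3.

#1 4alpha + 4beta = 4(15) + 4(6) = 84 — satisfied.
#2 min(10, 6, 13) = 6 — satisfied.
#3 theta = 10 is not in {6, 13, 12} — violated.
#4 eps × theta = 2 × 10 = 20 — satisfied.
#5 beta=6, eps=2, alpha=15; 1 of them equals 6 — satisfied.
#6 alpha + theta = 15 + 10 = 25; 25 ≤ 27 — satisfied.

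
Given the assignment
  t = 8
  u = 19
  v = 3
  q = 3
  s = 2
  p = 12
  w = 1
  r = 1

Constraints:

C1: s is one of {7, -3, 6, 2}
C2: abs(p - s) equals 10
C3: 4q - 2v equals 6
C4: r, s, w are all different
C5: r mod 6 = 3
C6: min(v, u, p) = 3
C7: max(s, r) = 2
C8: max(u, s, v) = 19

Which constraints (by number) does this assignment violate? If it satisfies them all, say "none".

The assignment fails constraints 4 and 5.

C1: s = 2 is in {7, -3, 6, 2}  yes
C2: abs(12 - 2) = 10  yes
C3: 4q - 2v = 4(3) - 2(3) = 6  yes
C4: r = w = 1, not all different  no
C5: 1 mod 6 = 1, not 3  no
C6: min(3, 19, 12) = 3  yes
C7: max(2, 1) = 2  yes
C8: max(19, 2, 3) = 19  yes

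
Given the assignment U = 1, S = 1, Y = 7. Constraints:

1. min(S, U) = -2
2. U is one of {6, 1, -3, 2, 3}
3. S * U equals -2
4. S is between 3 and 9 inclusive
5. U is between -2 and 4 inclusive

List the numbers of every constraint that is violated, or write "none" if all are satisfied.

1. min(1, 1) = 1, not -2  ✗
2. U = 1 is in {6, 1, -3, 2, 3}  ✓
3. S * U = 1 * 1 = 1, not -2  ✗
4. S = 1 is outside [3, 9]  ✗
5. U = 1 lies in [-2, 4]  ✓

Violated: 1, 3, and 4.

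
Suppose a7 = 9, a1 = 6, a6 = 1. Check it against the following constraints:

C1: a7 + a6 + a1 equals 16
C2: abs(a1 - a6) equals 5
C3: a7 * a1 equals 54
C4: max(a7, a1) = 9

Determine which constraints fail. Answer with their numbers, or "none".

C1: a7 + a6 + a1 = 9 + 1 + 6 = 16 — OK.
C2: abs(6 - 1) = 5 — OK.
C3: a7 * a1 = 9 * 6 = 54 — OK.
C4: max(9, 6) = 9 — OK.

All constraints are satisfied.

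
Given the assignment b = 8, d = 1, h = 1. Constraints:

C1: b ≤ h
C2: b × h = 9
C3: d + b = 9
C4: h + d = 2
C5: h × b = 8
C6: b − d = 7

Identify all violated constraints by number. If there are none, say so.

The assignment fails constraints 1, 2.

C1: b = 8, h = 1; 8 > 1 (want ≤) — fails.
C2: b × h = 8 × 1 = 8, not 9 — fails.
C3: d + b = 1 + 8 = 9 — holds.
C4: h + d = 1 + 1 = 2 — holds.
C5: h × b = 1 × 8 = 8 — holds.
C6: b − d = 8 − 1 = 7 — holds.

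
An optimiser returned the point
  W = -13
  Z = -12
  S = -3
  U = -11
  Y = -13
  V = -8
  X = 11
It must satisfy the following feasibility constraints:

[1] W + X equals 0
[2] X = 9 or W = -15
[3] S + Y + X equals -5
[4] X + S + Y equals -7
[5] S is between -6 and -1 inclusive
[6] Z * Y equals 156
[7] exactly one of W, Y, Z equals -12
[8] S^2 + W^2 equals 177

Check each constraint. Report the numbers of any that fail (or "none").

[1] W + X = -13 + 11 = -2, not 0  FAIL
[2] X = 11 ≠ 9 and W = -13 ≠ -15; both disjuncts false  FAIL
[3] S + Y + X = -3 + (-13) + 11 = -5  OK
[4] X + S + Y = 11 + (-3) + (-13) = -5, not -7  FAIL
[5] S = -3 lies in [-6, -1]  OK
[6] Z * Y = -12 * (-13) = 156  OK
[7] W=-13, Y=-13, Z=-12; 1 of them equals -12  OK
[8] S^2 + W^2 = (-3)^2 + (-13)^2 = 9 + 169 = 178, not 177  FAIL

Violated: 1, 2, 4, and 8.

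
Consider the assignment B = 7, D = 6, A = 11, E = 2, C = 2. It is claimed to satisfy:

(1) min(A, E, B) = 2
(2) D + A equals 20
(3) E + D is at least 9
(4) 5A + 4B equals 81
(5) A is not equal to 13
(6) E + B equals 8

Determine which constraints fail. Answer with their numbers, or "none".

No — constraints 2, 3, 4, and 6 are not satisfied.

(1) min(11, 2, 7) = 2  OK
(2) D + A = 6 + 11 = 17, not 20  FAIL
(3) E + D = 2 + 6 = 8; 8 < 9, bound 9 not met  FAIL
(4) 5A + 4B = 5(11) + 4(7) = 83, not 81  FAIL
(5) A = 11, and 11 ≠ 13  OK
(6) E + B = 2 + 7 = 9, not 8  FAIL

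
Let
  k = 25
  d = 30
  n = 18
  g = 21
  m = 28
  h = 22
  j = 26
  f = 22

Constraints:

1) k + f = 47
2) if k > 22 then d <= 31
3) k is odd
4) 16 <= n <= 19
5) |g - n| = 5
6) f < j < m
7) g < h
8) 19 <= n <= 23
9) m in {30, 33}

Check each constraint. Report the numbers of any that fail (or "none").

Constraints 5, 8, and 9 do not hold.

1) k + f = 25 + 22 = 47 — holds.
2) k = 25 > 22, so we need d ≤ 31; d = 30 ≤ 31 — holds.
3) k = 25 is odd — holds.
4) n = 18 lies in [16, 19] — holds.
5) |21 - 18| = 3, not 5 — does not hold.
6) values 22 < 26 < 28 — holds.
7) g = 21, h = 22; 21 < 22 — holds.
8) n = 18 is outside [19, 23] — does not hold.
9) m = 28 is not in {30, 33} — does not hold.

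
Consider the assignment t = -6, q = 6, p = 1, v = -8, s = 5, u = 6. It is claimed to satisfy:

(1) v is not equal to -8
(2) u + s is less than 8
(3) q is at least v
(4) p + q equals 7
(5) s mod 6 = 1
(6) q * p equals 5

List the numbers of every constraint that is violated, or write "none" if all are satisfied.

(1) v = -8, but -8 is required to differ — violated.
(2) u + s = 6 + 5 = 11; 11 ≥ 8, bound 8 not met — violated.
(3) q = 6, v = -8; 6 ≥ -8 — satisfied.
(4) p + q = 1 + 6 = 7 — satisfied.
(5) 5 mod 6 = 5, not 1 — violated.
(6) q * p = 6 * 1 = 6, not 5 — violated.

No — constraints 1, 2, 5, 6 are not satisfied.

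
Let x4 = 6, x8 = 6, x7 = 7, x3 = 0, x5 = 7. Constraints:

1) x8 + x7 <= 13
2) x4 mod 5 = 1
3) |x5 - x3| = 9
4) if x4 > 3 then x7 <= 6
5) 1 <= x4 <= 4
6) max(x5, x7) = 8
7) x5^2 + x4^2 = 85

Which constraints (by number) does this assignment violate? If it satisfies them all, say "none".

Constraints 3, 4, 5, and 6 are violated.

1) x8 + x7 = 6 + 7 = 13; 13 ≤ 13 — holds.
2) 6 mod 5 = 1 — holds.
3) |7 - 0| = 7, not 9 — fails.
4) x4 = 6 > 3, so we need x7 ≤ 6; but x7 = 7 > 6 — fails.
5) x4 = 6 is outside [1, 4] — fails.
6) max(7, 7) = 7, not 8 — fails.
7) x5^2 + x4^2 = 7^2 + 6^2 = 49 + 36 = 85 — holds.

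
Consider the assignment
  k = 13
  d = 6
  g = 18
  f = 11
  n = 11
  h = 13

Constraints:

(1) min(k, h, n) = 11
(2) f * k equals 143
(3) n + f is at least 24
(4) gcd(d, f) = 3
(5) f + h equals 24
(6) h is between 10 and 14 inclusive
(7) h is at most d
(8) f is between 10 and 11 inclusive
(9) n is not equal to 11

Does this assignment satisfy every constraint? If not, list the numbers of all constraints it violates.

(1) min(13, 13, 11) = 11  ✓
(2) f * k = 11 * 13 = 143  ✓
(3) n + f = 11 + 11 = 22; 22 < 24, bound 24 not met  ✗
(4) gcd(6, 11) = 1, not 3  ✗
(5) f + h = 11 + 13 = 24  ✓
(6) h = 13 lies in [10, 14]  ✓
(7) h = 13, d = 6; 13 > 6 (want ≤)  ✗
(8) f = 11 lies in [10, 11]  ✓
(9) n = 11, but 11 is required to differ  ✗

Constraints 3, 4, 7, and 9 do not hold.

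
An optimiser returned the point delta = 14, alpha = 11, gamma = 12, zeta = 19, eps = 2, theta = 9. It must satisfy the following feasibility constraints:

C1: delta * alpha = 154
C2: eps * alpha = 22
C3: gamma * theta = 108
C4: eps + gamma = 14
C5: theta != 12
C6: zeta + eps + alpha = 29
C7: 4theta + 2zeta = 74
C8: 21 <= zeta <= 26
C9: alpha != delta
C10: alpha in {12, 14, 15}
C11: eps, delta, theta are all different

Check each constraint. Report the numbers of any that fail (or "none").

C1: delta * alpha = 14 * 11 = 154 — holds.
C2: eps * alpha = 2 * 11 = 22 — holds.
C3: gamma * theta = 12 * 9 = 108 — holds.
C4: eps + gamma = 2 + 12 = 14 — holds.
C5: theta = 9, and 9 ≠ 12 — holds.
C6: zeta + eps + alpha = 19 + 2 + 11 = 32, not 29 — fails.
C7: 4theta + 2zeta = 4(9) + 2(19) = 74 — holds.
C8: zeta = 19 is outside [21, 26] — fails.
C9: alpha = 11, delta = 14; distinct — holds.
C10: alpha = 11 is not in {12, 14, 15} — fails.
C11: values 2, 14, 9 are pairwise distinct — holds.

Violated: 6, 8, and 10.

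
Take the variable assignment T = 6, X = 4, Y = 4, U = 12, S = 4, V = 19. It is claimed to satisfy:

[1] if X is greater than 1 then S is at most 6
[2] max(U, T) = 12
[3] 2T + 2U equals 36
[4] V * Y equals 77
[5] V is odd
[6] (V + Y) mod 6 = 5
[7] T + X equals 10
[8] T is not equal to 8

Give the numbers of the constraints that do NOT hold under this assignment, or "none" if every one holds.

No — constraint 4 is not satisfied.

[1] X = 4 > 1, so we need S ≤ 6; S = 4 ≤ 6 — holds.
[2] max(12, 6) = 12 — holds.
[3] 2T + 2U = 2(6) + 2(12) = 36 — holds.
[4] V * Y = 19 * 4 = 76, not 77 — does not hold.
[5] V = 19 is odd — holds.
[6] V + Y = 23; 23 mod 6 = 5 — holds.
[7] T + X = 6 + 4 = 10 — holds.
[8] T = 6, and 6 ≠ 8 — holds.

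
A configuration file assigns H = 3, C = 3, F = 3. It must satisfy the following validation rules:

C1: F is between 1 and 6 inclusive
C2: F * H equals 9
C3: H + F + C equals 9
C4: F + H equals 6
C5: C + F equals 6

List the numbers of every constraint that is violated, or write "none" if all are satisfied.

All constraints are satisfied.

C1: F = 3 lies in [1, 6] — holds.
C2: F * H = 3 * 3 = 9 — holds.
C3: H + F + C = 3 + 3 + 3 = 9 — holds.
C4: F + H = 3 + 3 = 6 — holds.
C5: C + F = 3 + 3 = 6 — holds.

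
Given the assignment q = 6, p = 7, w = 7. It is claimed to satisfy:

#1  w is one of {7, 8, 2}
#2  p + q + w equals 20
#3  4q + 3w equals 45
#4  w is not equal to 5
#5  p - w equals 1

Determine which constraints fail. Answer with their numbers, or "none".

#1 w = 7 is in {7, 8, 2}  ✔
#2 p + q + w = 7 + 6 + 7 = 20  ✔
#3 4q + 3w = 4(6) + 3(7) = 45  ✔
#4 w = 7, and 7 ≠ 5  ✔
#5 p - w = 7 - 7 = 0, not 1  ✘

Violated: 5.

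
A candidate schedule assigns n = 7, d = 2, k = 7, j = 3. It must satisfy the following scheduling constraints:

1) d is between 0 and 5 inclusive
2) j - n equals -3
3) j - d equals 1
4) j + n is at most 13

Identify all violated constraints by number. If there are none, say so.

1) d = 2 lies in [0, 5] — holds.
2) j - n = 3 - 7 = -4, not -3 — fails.
3) j - d = 3 - 2 = 1 — holds.
4) j + n = 3 + 7 = 10; 10 ≤ 13 — holds.

Violated: 2.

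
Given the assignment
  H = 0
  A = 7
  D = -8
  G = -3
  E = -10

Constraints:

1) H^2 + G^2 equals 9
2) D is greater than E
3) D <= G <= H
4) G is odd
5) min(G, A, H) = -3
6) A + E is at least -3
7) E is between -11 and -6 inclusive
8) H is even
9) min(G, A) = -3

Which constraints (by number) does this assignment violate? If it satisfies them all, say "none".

1) H^2 + G^2 = 0^2 + (-3)^2 = 0 + 9 = 9 — satisfied.
2) D = -8, E = -10; -8 > -10 — satisfied.
3) values -8 <= -3 <= 0 — satisfied.
4) G = -3 is odd — satisfied.
5) min(-3, 7, 0) = -3 — satisfied.
6) A + E = 7 + (-10) = -3; -3 ≥ -3 — satisfied.
7) E = -10 lies in [-11, -6] — satisfied.
8) H = 0 is even — satisfied.
9) min(-3, 7) = -3 — satisfied.

The assignment satisfies every constraint.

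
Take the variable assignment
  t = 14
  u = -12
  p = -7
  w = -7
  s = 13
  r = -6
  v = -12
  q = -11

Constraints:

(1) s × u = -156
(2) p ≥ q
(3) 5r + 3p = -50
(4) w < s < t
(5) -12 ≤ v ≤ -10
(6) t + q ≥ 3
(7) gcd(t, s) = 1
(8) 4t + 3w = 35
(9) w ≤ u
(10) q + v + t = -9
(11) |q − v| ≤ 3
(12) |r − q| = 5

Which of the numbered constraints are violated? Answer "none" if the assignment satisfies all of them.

Constraints 3, 9 are violated.

(1) s × u = 13 × (-12) = -156  ✓
(2) p = -7, q = -11; -7 ≥ -11  ✓
(3) 5r + 3p = 5(-6) + 3(-7) = -51, not -50  ✗
(4) values -7 < 13 < 14  ✓
(5) v = -12 lies in [-12, -10]  ✓
(6) t + q = 14 + (-11) = 3; 3 ≥ 3  ✓
(7) gcd(14, 13) = 1  ✓
(8) 4t + 3w = 4(14) + 3(-7) = 35  ✓
(9) w = -7, u = -12; -7 > -12 (want ≤)  ✗
(10) q + v + t = -11 + (-12) + 14 = -9  ✓
(11) |-11 − (-12)| = 1; 1 ≤ 3  ✓
(12) |-6 − (-11)| = 5  ✓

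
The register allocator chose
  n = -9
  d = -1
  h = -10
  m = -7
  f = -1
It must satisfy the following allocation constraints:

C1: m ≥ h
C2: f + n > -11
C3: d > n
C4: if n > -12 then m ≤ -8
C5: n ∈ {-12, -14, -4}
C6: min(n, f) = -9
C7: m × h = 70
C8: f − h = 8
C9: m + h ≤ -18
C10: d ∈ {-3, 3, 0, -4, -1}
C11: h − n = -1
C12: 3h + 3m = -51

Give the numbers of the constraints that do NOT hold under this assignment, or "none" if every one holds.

Constraints 4, 5, 8, and 9 do not hold.

C1: m = -7, h = -10; -7 ≥ -10 — satisfied.
C2: f + n = -1 + (-9) = -10; -10 > -11 — satisfied.
C3: d = -1, n = -9; -1 > -9 — satisfied.
C4: n = -9 > -12, so we need m ≤ -8; but m = -7 > -8 — violated.
C5: n = -9 is not in {-12, -14, -4} — violated.
C6: min(-9, -1) = -9 — satisfied.
C7: m × h = -7 × (-10) = 70 — satisfied.
C8: f − h = -1 − (-10) = 9, not 8 — violated.
C9: m + h = -7 + (-10) = -17; -17 > -18, bound -18 not met — violated.
C10: d = -1 is in {-3, 3, 0, -4, -1} — satisfied.
C11: h − n = -10 − (-9) = -1 — satisfied.
C12: 3h + 3m = 3(-10) + 3(-7) = -51 — satisfied.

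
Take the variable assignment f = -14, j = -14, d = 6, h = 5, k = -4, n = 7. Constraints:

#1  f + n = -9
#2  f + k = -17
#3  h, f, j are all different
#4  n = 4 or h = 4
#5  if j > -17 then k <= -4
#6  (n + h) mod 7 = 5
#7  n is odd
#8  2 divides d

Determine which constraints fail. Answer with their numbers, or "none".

Constraints 1, 2, 3, 4 are violated.

#1 f + n = -14 + 7 = -7, not -9  ✘
#2 f + k = -14 + (-4) = -18, not -17  ✘
#3 f = j = -14, not all different  ✘
#4 n = 7 ≠ 4 and h = 5 ≠ 4; both disjuncts false  ✘
#5 j = -14 > -17, so we need k ≤ -4; k = -4 ≤ -4  ✔
#6 n + h = 12; 12 mod 7 = 5  ✔
#7 n = 7 is odd  ✔
#8 6 / 2 = 3, so 2 divides 6  ✔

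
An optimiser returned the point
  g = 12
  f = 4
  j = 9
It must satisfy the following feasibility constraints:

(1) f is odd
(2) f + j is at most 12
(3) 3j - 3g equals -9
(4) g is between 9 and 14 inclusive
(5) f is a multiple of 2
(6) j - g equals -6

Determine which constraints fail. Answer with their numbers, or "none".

(1) f = 4 is even  ✘
(2) f + j = 4 + 9 = 13; 13 > 12, bound 12 not met  ✘
(3) 3j - 3g = 3(9) - 3(12) = -9  ✔
(4) g = 12 lies in [9, 14]  ✔
(5) 4 / 2 = 2, so 2 divides 4  ✔
(6) j - g = 9 - 12 = -3, not -6  ✘

No — constraints 1, 2, and 6 are not satisfied.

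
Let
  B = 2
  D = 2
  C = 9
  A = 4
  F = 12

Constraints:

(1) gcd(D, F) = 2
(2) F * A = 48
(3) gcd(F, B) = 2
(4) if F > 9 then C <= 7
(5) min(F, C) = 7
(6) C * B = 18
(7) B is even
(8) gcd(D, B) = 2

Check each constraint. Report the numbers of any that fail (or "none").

Constraints 4 and 5 do not hold.

(1) gcd(2, 12) = 2 — holds.
(2) F * A = 12 * 4 = 48 — holds.
(3) gcd(12, 2) = 2 — holds.
(4) F = 12 > 9, so we need C ≤ 7; but C = 9 > 7 — does not hold.
(5) min(12, 9) = 9, not 7 — does not hold.
(6) C * B = 9 * 2 = 18 — holds.
(7) B = 2 is even — holds.
(8) gcd(2, 2) = 2 — holds.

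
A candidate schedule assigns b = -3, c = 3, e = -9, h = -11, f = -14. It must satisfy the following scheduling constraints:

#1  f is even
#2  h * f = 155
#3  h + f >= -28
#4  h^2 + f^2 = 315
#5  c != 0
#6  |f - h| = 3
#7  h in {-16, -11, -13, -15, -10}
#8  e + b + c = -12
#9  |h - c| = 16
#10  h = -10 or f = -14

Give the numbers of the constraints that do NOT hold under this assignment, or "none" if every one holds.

#1 f = -14 is even  ✔
#2 h * f = -11 * (-14) = 154, not 155  ✘
#3 h + f = -11 + (-14) = -25; -25 ≥ -28  ✔
#4 h^2 + f^2 = (-11)^2 + (-14)^2 = 121 + 196 = 317, not 315  ✘
#5 c = 3, and 3 ≠ 0  ✔
#6 |-14 - (-11)| = 3  ✔
#7 h = -11 is in {-16, -11, -13, -15, -10}  ✔
#8 e + b + c = -9 + (-3) + 3 = -9, not -12  ✘
#9 |-11 - 3| = 14, not 16  ✘
#10 h = -11 ≠ -10, but f = -14 = -14 (second disjunct)  ✔

Violated: 2, 4, 8, 9.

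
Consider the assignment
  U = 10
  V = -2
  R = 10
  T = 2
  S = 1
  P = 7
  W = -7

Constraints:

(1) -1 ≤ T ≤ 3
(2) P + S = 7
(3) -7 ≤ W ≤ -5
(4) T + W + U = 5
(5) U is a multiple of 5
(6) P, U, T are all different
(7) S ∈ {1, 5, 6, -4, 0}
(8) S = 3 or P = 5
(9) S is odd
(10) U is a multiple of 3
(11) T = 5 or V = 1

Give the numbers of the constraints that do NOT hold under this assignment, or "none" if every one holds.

(1) T = 2 lies in [-1, 3]  ✔
(2) P + S = 7 + 1 = 8, not 7  ✘
(3) W = -7 lies in [-7, -5]  ✔
(4) T + W + U = 2 + (-7) + 10 = 5  ✔
(5) 10 / 5 = 2, so 5 divides 10  ✔
(6) values 7, 10, 2 are pairwise distinct  ✔
(7) S = 1 is in {1, 5, 6, -4, 0}  ✔
(8) S = 1 ≠ 3 and P = 7 ≠ 5; both disjuncts false  ✘
(9) S = 1 is odd  ✔
(10) 10 = 3×3 + 1, so 3 does not divide 10  ✘
(11) T = 2 ≠ 5 and V = -2 ≠ 1; both disjuncts false  ✘

Violated: 2, 8, 10, 11.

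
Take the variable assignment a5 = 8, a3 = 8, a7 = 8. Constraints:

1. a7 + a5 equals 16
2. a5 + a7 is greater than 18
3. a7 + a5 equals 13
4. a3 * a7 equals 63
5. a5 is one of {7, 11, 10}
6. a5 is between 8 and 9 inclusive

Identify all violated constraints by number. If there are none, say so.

1. a7 + a5 = 8 + 8 = 16 — holds.
2. a5 + a7 = 8 + 8 = 16; 16 ≤ 18, bound 18 not met — fails.
3. a7 + a5 = 8 + 8 = 16, not 13 — fails.
4. a3 * a7 = 8 * 8 = 64, not 63 — fails.
5. a5 = 8 is not in {7, 11, 10} — fails.
6. a5 = 8 lies in [8, 9] — holds.

Violated: 2, 3, 4, and 5.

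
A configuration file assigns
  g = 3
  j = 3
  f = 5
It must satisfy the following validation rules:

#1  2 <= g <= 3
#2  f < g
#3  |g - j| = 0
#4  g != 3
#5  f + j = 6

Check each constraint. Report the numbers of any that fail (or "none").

#1 g = 3 lies in [2, 3]  ✓
#2 f = 5, g = 3; 5 ≥ 3 (want <)  ✗
#3 |3 - 3| = 0  ✓
#4 g = 3, but 3 is required to differ  ✗
#5 f + j = 5 + 3 = 8, not 6  ✗

Constraints 2, 4, 5 do not hold.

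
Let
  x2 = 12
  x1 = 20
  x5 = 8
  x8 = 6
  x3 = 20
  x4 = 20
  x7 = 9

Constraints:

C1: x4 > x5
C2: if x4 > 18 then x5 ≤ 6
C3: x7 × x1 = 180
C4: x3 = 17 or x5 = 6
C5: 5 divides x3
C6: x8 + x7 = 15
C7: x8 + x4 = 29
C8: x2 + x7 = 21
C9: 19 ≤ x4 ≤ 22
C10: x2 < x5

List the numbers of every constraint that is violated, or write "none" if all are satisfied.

C1: x4 = 20, x5 = 8; 20 > 8 — satisfied.
C2: x4 = 20 > 18, so we need x5 ≤ 6; but x5 = 8 > 6 — violated.
C3: x7 × x1 = 9 × 20 = 180 — satisfied.
C4: x3 = 20 ≠ 17 and x5 = 8 ≠ 6; both disjuncts false — violated.
C5: 20 / 5 = 4, so 5 divides 20 — satisfied.
C6: x8 + x7 = 6 + 9 = 15 — satisfied.
C7: x8 + x4 = 6 + 20 = 26, not 29 — violated.
C8: x2 + x7 = 12 + 9 = 21 — satisfied.
C9: x4 = 20 lies in [19, 22] — satisfied.
C10: x2 = 12, x5 = 8; 12 ≥ 8 (want <) — violated.

Violated: 2, 4, 7, 10.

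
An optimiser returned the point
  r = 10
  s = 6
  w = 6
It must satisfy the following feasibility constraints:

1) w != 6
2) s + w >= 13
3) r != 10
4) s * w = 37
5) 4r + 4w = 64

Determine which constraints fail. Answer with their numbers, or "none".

Violated: 1, 2, 3, 4.

1) w = 6, but 6 is required to differ  ✗
2) s + w = 6 + 6 = 12; 12 < 13, bound 13 not met  ✗
3) r = 10, but 10 is required to differ  ✗
4) s * w = 6 * 6 = 36, not 37  ✗
5) 4r + 4w = 4(10) + 4(6) = 64  ✓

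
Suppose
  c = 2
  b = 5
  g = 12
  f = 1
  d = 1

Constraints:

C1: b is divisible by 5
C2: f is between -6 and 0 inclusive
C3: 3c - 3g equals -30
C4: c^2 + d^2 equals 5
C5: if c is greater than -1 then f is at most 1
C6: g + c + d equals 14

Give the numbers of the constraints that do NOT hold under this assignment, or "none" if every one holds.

The assignment fails constraints 2, 6.

C1: 5 / 5 = 1, so 5 divides 5  true
C2: f = 1 is outside [-6, 0]  false
C3: 3c - 3g = 3(2) - 3(12) = -30  true
C4: c^2 + d^2 = 2^2 + 1^2 = 4 + 1 = 5  true
C5: c = 2 > -1, so we need f ≤ 1; f = 1 ≤ 1  true
C6: g + c + d = 12 + 2 + 1 = 15, not 14  false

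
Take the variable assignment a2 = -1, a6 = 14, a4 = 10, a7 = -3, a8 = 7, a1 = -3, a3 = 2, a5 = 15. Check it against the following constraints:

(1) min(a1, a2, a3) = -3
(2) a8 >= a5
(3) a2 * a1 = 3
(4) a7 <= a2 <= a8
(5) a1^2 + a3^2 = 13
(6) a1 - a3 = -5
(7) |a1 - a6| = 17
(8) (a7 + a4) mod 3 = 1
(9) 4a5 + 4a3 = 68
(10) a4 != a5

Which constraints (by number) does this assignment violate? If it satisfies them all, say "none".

(1) min(-3, -1, 2) = -3 — holds.
(2) a8 = 7, a5 = 15; 7 < 15 (want ≥) — fails.
(3) a2 * a1 = -1 * (-3) = 3 — holds.
(4) values -3 <= -1 <= 7 — holds.
(5) a1^2 + a3^2 = (-3)^2 + 2^2 = 9 + 4 = 13 — holds.
(6) a1 - a3 = -3 - 2 = -5 — holds.
(7) |-3 - 14| = 17 — holds.
(8) a7 + a4 = 7; 7 mod 3 = 1 — holds.
(9) 4a5 + 4a3 = 4(15) + 4(2) = 68 — holds.
(10) a4 = 10, a5 = 15; distinct — holds.

The assignment fails constraint 2.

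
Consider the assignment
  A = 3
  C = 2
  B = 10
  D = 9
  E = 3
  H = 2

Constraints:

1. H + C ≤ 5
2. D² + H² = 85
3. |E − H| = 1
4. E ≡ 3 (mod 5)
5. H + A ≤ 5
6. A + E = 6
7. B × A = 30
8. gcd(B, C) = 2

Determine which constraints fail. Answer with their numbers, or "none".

None — every constraint holds.

1. H + C = 2 + 2 = 4; 4 ≤ 5 — satisfied.
2. D² + H² = 9² + 2² = 81 + 4 = 85 — satisfied.
3. |3 − 2| = 1 — satisfied.
4. 3 mod 5 = 3 — satisfied.
5. H + A = 2 + 3 = 5; 5 ≤ 5 — satisfied.
6. A + E = 3 + 3 = 6 — satisfied.
7. B × A = 10 × 3 = 30 — satisfied.
8. gcd(10, 2) = 2 — satisfied.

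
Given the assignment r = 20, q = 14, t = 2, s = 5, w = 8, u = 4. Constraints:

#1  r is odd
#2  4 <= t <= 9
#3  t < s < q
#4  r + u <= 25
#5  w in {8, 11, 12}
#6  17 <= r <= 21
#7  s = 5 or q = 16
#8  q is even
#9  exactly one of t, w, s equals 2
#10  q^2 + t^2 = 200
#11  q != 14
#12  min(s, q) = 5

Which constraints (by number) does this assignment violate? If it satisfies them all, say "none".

The assignment fails constraints 1, 2, 11.

#1 r = 20 is even — does not hold.
#2 t = 2 is outside [4, 9] — does not hold.
#3 values 2 < 5 < 14 — holds.
#4 r + u = 20 + 4 = 24; 24 ≤ 25 — holds.
#5 w = 8 is in {8, 11, 12} — holds.
#6 r = 20 lies in [17, 21] — holds.
#7 s = 5 = 5 (first disjunct) — holds.
#8 q = 14 is even — holds.
#9 t=2, w=8, s=5; 1 of them equals 2 — holds.
#10 q^2 + t^2 = 14^2 + 2^2 = 196 + 4 = 200 — holds.
#11 q = 14, but 14 is required to differ — does not hold.
#12 min(5, 14) = 5 — holds.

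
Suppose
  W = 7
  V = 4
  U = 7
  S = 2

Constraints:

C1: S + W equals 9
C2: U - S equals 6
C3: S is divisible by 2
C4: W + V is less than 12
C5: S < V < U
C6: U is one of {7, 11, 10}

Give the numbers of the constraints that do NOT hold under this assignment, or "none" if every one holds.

C1: S + W = 2 + 7 = 9 — OK.
C2: U - S = 7 - 2 = 5, not 6 — violated.
C3: 2 / 2 = 1, so 2 divides 2 — OK.
C4: W + V = 7 + 4 = 11; 11 < 12 — OK.
C5: values 2 < 4 < 7 — OK.
C6: U = 7 is in {7, 11, 10} — OK.

Violated: 2.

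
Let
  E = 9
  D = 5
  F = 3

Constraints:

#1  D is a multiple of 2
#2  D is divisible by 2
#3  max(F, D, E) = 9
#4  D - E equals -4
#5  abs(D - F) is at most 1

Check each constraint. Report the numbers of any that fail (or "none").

#1 5 = 2*2 + 1, so 2 does not divide 5 — fails.
#2 5 = 2*2 + 1, so 2 does not divide 5 — fails.
#3 max(3, 5, 9) = 9 — holds.
#4 D - E = 5 - 9 = -4 — holds.
#5 abs(5 - 3) = 2; 2 > 1, exceeds bound 1 — fails.

Violated: 1, 2, and 5.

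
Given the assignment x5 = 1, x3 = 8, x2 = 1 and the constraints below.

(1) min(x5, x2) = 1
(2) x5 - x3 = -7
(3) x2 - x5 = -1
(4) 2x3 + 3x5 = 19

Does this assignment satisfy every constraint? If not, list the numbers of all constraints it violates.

Constraint 3 does not hold.

(1) min(1, 1) = 1  true
(2) x5 - x3 = 1 - 8 = -7  true
(3) x2 - x5 = 1 - 1 = 0, not -1  false
(4) 2x3 + 3x5 = 2(8) + 3(1) = 19  true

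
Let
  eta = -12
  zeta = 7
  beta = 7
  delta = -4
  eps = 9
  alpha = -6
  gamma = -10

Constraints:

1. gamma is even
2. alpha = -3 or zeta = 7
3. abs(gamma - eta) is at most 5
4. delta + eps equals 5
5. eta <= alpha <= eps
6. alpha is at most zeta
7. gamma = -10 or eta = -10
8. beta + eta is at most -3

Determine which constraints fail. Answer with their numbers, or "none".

All constraints are satisfied.

1. gamma = -10 is even  OK
2. alpha = -6 ≠ -3, but zeta = 7 = 7 (second disjunct)  OK
3. abs(-10 - (-12)) = 2; 2 ≤ 5  OK
4. delta + eps = -4 + 9 = 5  OK
5. values -12 <= -6 <= 9  OK
6. alpha = -6, zeta = 7; -6 ≤ 7  OK
7. gamma = -10 = -10 (first disjunct)  OK
8. beta + eta = 7 + (-12) = -5; -5 ≤ -3  OK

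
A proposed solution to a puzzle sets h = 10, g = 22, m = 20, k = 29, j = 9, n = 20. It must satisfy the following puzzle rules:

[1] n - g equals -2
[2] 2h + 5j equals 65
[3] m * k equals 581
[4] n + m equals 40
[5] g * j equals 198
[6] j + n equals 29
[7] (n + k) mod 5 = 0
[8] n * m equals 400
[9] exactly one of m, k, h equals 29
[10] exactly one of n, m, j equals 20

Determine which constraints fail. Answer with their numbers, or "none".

[1] n - g = 20 - 22 = -2  OK
[2] 2h + 5j = 2(10) + 5(9) = 65  OK
[3] m * k = 20 * 29 = 580, not 581  FAIL
[4] n + m = 20 + 20 = 40  OK
[5] g * j = 22 * 9 = 198  OK
[6] j + n = 9 + 20 = 29  OK
[7] n + k = 49; 49 mod 5 = 4, not 0  FAIL
[8] n * m = 20 * 20 = 400  OK
[9] m=20, k=29, h=10; 1 of them equals 29  OK
[10] n=20, m=20, j=9; 2 of them equal 20, not exactly one  FAIL

The assignment fails constraints 3, 7, 10.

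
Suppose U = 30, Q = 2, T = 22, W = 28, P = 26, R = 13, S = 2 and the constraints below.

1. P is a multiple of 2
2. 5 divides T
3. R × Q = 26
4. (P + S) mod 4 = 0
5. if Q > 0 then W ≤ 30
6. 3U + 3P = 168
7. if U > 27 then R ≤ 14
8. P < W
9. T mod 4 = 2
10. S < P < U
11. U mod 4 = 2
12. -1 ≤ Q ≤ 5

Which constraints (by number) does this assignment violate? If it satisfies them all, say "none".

Violated: 2.

1. 26 / 2 = 13, so 2 divides 26  yes
2. 22 = 5×4 + 2, so 5 does not divide 22  no
3. R × Q = 13 × 2 = 26  yes
4. P + S = 28; 28 mod 4 = 0  yes
5. Q = 2 > 0, so we need W ≤ 30; W = 28 ≤ 30  yes
6. 3U + 3P = 3(30) + 3(26) = 168  yes
7. U = 30 > 27, so we need R ≤ 14; R = 13 ≤ 14  yes
8. P = 26, W = 28; 26 < 28  yes
9. 22 mod 4 = 2  yes
10. values 2 < 26 < 30  yes
11. 30 mod 4 = 2  yes
12. Q = 2 lies in [-1, 5]  yes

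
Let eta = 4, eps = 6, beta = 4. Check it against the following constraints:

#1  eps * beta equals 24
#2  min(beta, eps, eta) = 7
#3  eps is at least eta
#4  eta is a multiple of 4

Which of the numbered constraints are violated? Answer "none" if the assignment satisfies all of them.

#1 eps * beta = 6 * 4 = 24  true
#2 min(4, 6, 4) = 4, not 7  false
#3 eps = 6, eta = 4; 6 ≥ 4  true
#4 4 / 4 = 1, so 4 divides 4  true

No — constraint 2 is not satisfied.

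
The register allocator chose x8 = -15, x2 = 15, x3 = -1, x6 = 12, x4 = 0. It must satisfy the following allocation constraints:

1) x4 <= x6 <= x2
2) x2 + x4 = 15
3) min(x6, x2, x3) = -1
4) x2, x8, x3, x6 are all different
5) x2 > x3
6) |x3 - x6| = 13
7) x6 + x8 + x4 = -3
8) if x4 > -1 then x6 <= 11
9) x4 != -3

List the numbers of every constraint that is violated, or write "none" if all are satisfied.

1) values 0 <= 12 <= 15  yes
2) x2 + x4 = 15 + 0 = 15  yes
3) min(12, 15, -1) = -1  yes
4) values 15, -15, -1, 12 are pairwise distinct  yes
5) x2 = 15, x3 = -1; 15 > -1  yes
6) |-1 - 12| = 13  yes
7) x6 + x8 + x4 = 12 + (-15) + 0 = -3  yes
8) x4 = 0 > -1, so we need x6 ≤ 11; but x6 = 12 > 11  no
9) x4 = 0, and 0 ≠ -3  yes

Constraint 8 is violated.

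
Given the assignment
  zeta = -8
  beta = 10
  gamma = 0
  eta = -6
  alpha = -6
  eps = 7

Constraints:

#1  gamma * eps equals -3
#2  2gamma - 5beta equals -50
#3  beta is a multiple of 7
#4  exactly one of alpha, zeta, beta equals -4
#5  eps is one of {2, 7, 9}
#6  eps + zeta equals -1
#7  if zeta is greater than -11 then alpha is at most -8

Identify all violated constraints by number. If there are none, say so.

The assignment fails constraints 1, 3, 4, 7.

#1 gamma * eps = 0 * 7 = 0, not -3 — fails.
#2 2gamma - 5beta = 2(0) - 5(10) = -50 — holds.
#3 10 = 7*1 + 3, so 7 does not divide 10 — fails.
#4 alpha=-6, zeta=-8, beta=10; 0 of them equal -4, not exactly one — fails.
#5 eps = 7 is in {2, 7, 9} — holds.
#6 eps + zeta = 7 + (-8) = -1 — holds.
#7 zeta = -8 > -11, so we need alpha ≤ -8; but alpha = -6 > -8 — fails.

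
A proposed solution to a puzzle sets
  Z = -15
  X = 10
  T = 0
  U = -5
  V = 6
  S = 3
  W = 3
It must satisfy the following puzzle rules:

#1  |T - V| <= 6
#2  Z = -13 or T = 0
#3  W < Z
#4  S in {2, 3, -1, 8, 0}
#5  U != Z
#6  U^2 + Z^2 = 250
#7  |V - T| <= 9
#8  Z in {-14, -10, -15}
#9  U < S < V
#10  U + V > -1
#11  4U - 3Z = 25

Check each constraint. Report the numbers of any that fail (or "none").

#1 |0 - 6| = 6; 6 ≤ 6  true
#2 Z = -15 ≠ -13, but T = 0 = 0 (second disjunct)  true
#3 W = 3, Z = -15; 3 ≥ -15 (want <)  false
#4 S = 3 is in {2, 3, -1, 8, 0}  true
#5 U = -5, Z = -15; distinct  true
#6 U^2 + Z^2 = (-5)^2 + (-15)^2 = 25 + 225 = 250  true
#7 |6 - 0| = 6; 6 ≤ 9  true
#8 Z = -15 is in {-14, -10, -15}  true
#9 values -5 < 3 < 6  true
#10 U + V = -5 + 6 = 1; 1 > -1  true
#11 4U - 3Z = 4(-5) - 3(-15) = 25  true

Violated: 3.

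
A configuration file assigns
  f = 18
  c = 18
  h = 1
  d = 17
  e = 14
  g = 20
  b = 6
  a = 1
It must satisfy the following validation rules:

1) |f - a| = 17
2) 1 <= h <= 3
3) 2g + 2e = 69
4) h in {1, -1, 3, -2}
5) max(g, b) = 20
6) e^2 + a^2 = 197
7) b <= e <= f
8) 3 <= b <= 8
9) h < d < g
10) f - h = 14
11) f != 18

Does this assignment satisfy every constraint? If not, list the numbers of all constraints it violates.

Violated: 3, 10, and 11.

1) |18 - 1| = 17  ✓
2) h = 1 lies in [1, 3]  ✓
3) 2g + 2e = 2(20) + 2(14) = 68, not 69  ✗
4) h = 1 is in {1, -1, 3, -2}  ✓
5) max(20, 6) = 20  ✓
6) e^2 + a^2 = 14^2 + 1^2 = 196 + 1 = 197  ✓
7) values 6 <= 14 <= 18  ✓
8) b = 6 lies in [3, 8]  ✓
9) values 1 < 17 < 20  ✓
10) f - h = 18 - 1 = 17, not 14  ✗
11) f = 18, but 18 is required to differ  ✗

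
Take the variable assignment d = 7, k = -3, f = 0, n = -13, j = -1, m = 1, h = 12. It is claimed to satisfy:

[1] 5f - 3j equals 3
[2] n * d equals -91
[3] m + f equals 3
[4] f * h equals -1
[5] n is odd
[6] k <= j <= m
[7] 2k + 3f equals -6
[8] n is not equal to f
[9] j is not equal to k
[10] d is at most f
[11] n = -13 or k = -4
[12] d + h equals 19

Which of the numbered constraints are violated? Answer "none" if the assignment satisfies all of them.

The assignment fails constraints 3, 4, 10.

[1] 5f - 3j = 5(0) - 3(-1) = 3 — OK.
[2] n * d = -13 * 7 = -91 — OK.
[3] m + f = 1 + 0 = 1, not 3 — violated.
[4] f * h = 0 * 12 = 0, not -1 — violated.
[5] n = -13 is odd — OK.
[6] values -3 <= -1 <= 1 — OK.
[7] 2k + 3f = 2(-3) + 3(0) = -6 — OK.
[8] n = -13, f = 0; distinct — OK.
[9] j = -1, k = -3; distinct — OK.
[10] d = 7, f = 0; 7 > 0 (want ≤) — violated.
[11] n = -13 = -13 (first disjunct) — OK.
[12] d + h = 7 + 12 = 19 — OK.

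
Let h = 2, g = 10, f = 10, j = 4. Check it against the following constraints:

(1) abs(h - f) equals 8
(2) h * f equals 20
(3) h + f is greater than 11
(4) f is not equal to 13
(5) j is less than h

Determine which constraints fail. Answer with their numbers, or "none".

Constraint 5 does not hold.

(1) abs(2 - 10) = 8 — holds.
(2) h * f = 2 * 10 = 20 — holds.
(3) h + f = 2 + 10 = 12; 12 > 11 — holds.
(4) f = 10, and 10 ≠ 13 — holds.
(5) j = 4, h = 2; 4 ≥ 2 (want <) — fails.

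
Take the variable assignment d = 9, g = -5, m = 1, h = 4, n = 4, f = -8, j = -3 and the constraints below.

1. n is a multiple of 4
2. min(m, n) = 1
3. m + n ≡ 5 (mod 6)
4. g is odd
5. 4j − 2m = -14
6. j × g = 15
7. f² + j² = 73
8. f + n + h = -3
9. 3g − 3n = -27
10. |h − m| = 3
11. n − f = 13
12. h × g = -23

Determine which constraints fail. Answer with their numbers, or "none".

1. 4 / 4 = 1, so 4 divides 4 — holds.
2. min(1, 4) = 1 — holds.
3. m + n = 5; 5 mod 6 = 5 — holds.
4. g = -5 is odd — holds.
5. 4j − 2m = 4(-3) − 2(1) = -14 — holds.
6. j × g = -3 × (-5) = 15 — holds.
7. f² + j² = (-8)² + (-3)² = 64 + 9 = 73 — holds.
8. f + n + h = -8 + 4 + 4 = 0, not -3 — does not hold.
9. 3g − 3n = 3(-5) − 3(4) = -27 — holds.
10. |4 − 1| = 3 — holds.
11. n − f = 4 − (-8) = 12, not 13 — does not hold.
12. h × g = 4 × (-5) = -20, not -23 — does not hold.

The assignment fails constraints 8, 11, and 12.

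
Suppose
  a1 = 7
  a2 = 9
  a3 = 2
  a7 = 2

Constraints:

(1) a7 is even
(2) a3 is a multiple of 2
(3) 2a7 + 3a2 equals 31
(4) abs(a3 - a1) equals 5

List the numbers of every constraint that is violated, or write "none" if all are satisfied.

(1) a7 = 2 is even  OK
(2) 2 / 2 = 1, so 2 divides 2  OK
(3) 2a7 + 3a2 = 2(2) + 3(9) = 31  OK
(4) abs(2 - 7) = 5  OK

No violations.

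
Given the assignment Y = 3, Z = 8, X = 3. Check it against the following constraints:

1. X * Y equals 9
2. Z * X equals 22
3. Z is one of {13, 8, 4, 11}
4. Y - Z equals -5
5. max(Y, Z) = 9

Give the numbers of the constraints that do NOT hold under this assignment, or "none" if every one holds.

1. X * Y = 3 * 3 = 9 — OK.
2. Z * X = 8 * 3 = 24, not 22 — violated.
3. Z = 8 is in {13, 8, 4, 11} — OK.
4. Y - Z = 3 - 8 = -5 — OK.
5. max(3, 8) = 8, not 9 — violated.

Constraints 2 and 5 are violated.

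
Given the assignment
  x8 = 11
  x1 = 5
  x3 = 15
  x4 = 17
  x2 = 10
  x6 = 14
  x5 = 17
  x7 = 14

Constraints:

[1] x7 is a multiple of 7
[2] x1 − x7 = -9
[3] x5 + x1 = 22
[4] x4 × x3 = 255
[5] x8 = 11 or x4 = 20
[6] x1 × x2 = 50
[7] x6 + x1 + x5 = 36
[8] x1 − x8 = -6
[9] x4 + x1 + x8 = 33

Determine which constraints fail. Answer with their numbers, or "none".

[1] 14 / 7 = 2, so 7 divides 14  ✔
[2] x1 − x7 = 5 − 14 = -9  ✔
[3] x5 + x1 = 17 + 5 = 22  ✔
[4] x4 × x3 = 17 × 15 = 255  ✔
[5] x8 = 11 = 11 (first disjunct)  ✔
[6] x1 × x2 = 5 × 10 = 50  ✔
[7] x6 + x1 + x5 = 14 + 5 + 17 = 36  ✔
[8] x1 − x8 = 5 − 11 = -6  ✔
[9] x4 + x1 + x8 = 17 + 5 + 11 = 33  ✔

Yes — all constraints hold.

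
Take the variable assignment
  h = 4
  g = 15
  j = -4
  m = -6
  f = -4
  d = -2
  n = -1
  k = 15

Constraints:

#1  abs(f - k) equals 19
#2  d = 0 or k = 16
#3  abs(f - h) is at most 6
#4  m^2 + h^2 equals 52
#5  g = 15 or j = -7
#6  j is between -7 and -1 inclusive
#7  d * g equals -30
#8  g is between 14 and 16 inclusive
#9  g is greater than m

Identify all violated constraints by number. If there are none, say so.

The assignment fails constraints 2 and 3.

#1 abs(-4 - 15) = 19  ✓
#2 d = -2 ≠ 0 and k = 15 ≠ 16; both disjuncts false  ✗
#3 abs(-4 - 4) = 8; 8 > 6, exceeds bound 6  ✗
#4 m^2 + h^2 = (-6)^2 + 4^2 = 36 + 16 = 52  ✓
#5 g = 15 = 15 (first disjunct)  ✓
#6 j = -4 lies in [-7, -1]  ✓
#7 d * g = -2 * 15 = -30  ✓
#8 g = 15 lies in [14, 16]  ✓
#9 g = 15, m = -6; 15 > -6  ✓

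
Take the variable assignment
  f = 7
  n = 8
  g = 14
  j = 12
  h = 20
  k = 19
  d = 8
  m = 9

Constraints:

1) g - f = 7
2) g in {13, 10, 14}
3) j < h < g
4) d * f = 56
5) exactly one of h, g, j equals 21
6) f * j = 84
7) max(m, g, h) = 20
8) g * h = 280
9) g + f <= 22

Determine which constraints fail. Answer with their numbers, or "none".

No — constraints 3, 5 are not satisfied.

1) g - f = 14 - 7 = 7 — holds.
2) g = 14 is in {13, 10, 14} — holds.
3) values 12, 20, 14; h = 20 is not < g = 14 — does not hold.
4) d * f = 8 * 7 = 56 — holds.
5) h=20, g=14, j=12; 0 of them equal 21, not exactly one — does not hold.
6) f * j = 7 * 12 = 84 — holds.
7) max(9, 14, 20) = 20 — holds.
8) g * h = 14 * 20 = 280 — holds.
9) g + f = 14 + 7 = 21; 21 ≤ 22 — holds.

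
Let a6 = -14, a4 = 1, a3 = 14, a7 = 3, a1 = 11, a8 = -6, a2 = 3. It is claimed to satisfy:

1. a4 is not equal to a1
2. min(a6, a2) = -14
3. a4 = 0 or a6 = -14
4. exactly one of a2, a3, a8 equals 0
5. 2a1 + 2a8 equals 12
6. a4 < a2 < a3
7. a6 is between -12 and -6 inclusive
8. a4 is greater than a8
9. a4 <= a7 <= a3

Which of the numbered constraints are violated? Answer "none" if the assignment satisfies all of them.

No — constraints 4, 5, and 7 are not satisfied.

1. a4 = 1, a1 = 11; distinct — holds.
2. min(-14, 3) = -14 — holds.
3. a4 = 1 ≠ 0, but a6 = -14 = -14 (second disjunct) — holds.
4. a2=3, a3=14, a8=-6; 0 of them equal 0, not exactly one — does not hold.
5. 2a1 + 2a8 = 2(11) + 2(-6) = 10, not 12 — does not hold.
6. values 1 < 3 < 14 — holds.
7. a6 = -14 is outside [-12, -6] — does not hold.
8. a4 = 1, a8 = -6; 1 > -6 — holds.
9. values 1 <= 3 <= 14 — holds.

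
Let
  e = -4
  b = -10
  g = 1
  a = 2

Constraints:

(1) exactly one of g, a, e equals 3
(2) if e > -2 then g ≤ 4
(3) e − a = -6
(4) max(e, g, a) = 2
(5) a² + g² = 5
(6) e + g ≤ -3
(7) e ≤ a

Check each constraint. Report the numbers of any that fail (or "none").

(1) g=1, a=2, e=-4; 0 of them equal 3, not exactly one  no
(2) e = -4, not > -2; antecedent false, conditional vacuously true  yes
(3) e − a = -4 − 2 = -6  yes
(4) max(-4, 1, 2) = 2  yes
(5) a² + g² = 2² + 1² = 4 + 1 = 5  yes
(6) e + g = -4 + 1 = -3; -3 ≤ -3  yes
(7) e = -4, a = 2; -4 ≤ 2  yes

Constraint 1 is violated.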